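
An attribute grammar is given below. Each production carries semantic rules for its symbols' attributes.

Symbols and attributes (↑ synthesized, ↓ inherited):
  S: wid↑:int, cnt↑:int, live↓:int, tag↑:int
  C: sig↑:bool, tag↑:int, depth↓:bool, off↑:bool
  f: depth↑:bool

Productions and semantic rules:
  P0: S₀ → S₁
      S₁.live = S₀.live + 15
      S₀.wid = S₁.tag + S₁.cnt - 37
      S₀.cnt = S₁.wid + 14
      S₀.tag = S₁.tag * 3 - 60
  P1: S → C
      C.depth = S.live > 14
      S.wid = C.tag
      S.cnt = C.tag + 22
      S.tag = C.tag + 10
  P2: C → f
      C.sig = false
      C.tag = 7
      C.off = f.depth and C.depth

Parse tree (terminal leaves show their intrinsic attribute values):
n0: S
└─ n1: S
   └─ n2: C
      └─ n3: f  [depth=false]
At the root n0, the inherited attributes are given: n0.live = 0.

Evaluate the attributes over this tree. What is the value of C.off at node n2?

false

1. n0.live = 0  [given at root]
2. n1.live = 15  [S₀.live + 15]
3. n2.depth = true  [S.live > 14]
4. n3.depth = false  [terminal]
5. n2.sig = false  [false]
6. n2.tag = 7  [7]
7. n2.off = false  [f.depth and C.depth]
8. n1.wid = 7  [C.tag]
9. n1.cnt = 29  [C.tag + 22]
10. n1.tag = 17  [C.tag + 10]
11. n0.wid = 9  [S₁.tag + S₁.cnt - 37]
12. n0.cnt = 21  [S₁.wid + 14]
13. n0.tag = -9  [S₁.tag * 3 - 60]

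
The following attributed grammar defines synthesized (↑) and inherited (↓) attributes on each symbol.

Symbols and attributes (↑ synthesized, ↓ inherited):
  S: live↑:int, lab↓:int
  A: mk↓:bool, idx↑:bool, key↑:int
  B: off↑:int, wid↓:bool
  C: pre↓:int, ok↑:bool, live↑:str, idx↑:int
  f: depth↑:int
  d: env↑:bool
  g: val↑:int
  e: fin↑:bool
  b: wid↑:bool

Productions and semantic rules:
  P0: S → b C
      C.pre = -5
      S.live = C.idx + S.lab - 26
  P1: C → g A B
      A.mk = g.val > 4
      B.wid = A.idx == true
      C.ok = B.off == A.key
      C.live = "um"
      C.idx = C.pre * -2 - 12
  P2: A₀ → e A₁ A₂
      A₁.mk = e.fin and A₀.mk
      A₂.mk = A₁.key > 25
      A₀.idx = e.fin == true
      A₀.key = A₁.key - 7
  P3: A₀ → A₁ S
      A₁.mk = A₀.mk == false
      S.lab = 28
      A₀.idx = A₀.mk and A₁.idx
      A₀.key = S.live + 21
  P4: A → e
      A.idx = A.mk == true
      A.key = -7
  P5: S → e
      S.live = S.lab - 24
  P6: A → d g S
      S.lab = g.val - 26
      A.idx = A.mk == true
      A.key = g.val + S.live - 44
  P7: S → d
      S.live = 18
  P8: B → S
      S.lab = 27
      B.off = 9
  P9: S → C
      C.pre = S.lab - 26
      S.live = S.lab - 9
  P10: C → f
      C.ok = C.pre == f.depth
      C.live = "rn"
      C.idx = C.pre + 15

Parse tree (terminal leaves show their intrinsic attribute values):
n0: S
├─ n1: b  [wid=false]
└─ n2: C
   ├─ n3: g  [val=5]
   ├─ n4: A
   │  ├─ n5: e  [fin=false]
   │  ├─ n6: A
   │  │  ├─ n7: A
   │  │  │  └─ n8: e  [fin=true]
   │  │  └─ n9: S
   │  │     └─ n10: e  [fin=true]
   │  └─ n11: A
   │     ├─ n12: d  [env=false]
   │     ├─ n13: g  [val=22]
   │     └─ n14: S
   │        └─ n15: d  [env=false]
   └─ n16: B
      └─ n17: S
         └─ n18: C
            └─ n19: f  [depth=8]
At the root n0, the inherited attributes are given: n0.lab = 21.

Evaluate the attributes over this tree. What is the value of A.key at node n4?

1. n0.lab = 21  [given at root]
2. n1.wid = false  [terminal]
3. n2.pre = -5  [-5]
4. n3.val = 5  [terminal]
5. n4.mk = true  [g.val > 4]
6. n5.fin = false  [terminal]
7. n6.mk = false  [e.fin and A₀.mk]
8. n7.mk = true  [A₀.mk == false]
9. n8.fin = true  [terminal]
10. n7.idx = true  [A.mk == true]
11. n7.key = -7  [-7]
12. n9.lab = 28  [28]
13. n10.fin = true  [terminal]
14. n9.live = 4  [S.lab - 24]
15. n6.idx = false  [A₀.mk and A₁.idx]
16. n6.key = 25  [S.live + 21]
17. n11.mk = false  [A₁.key > 25]
18. n12.env = false  [terminal]
19. n13.val = 22  [terminal]
20. n14.lab = -4  [g.val - 26]
21. n15.env = false  [terminal]
22. n14.live = 18  [18]
23. n11.idx = false  [A.mk == true]
24. n11.key = -4  [g.val + S.live - 44]
25. n4.idx = false  [e.fin == true]
26. n4.key = 18  [A₁.key - 7]
27. n16.wid = false  [A.idx == true]
28. n17.lab = 27  [27]
29. n18.pre = 1  [S.lab - 26]
30. n19.depth = 8  [terminal]
31. n18.ok = false  [C.pre == f.depth]
32. n18.live = "rn"  ["rn"]
33. n18.idx = 16  [C.pre + 15]
34. n17.live = 18  [S.lab - 9]
35. n16.off = 9  [9]
36. n2.ok = false  [B.off == A.key]
37. n2.live = "um"  ["um"]
38. n2.idx = -2  [C.pre * -2 - 12]
39. n0.live = -7  [C.idx + S.lab - 26]

18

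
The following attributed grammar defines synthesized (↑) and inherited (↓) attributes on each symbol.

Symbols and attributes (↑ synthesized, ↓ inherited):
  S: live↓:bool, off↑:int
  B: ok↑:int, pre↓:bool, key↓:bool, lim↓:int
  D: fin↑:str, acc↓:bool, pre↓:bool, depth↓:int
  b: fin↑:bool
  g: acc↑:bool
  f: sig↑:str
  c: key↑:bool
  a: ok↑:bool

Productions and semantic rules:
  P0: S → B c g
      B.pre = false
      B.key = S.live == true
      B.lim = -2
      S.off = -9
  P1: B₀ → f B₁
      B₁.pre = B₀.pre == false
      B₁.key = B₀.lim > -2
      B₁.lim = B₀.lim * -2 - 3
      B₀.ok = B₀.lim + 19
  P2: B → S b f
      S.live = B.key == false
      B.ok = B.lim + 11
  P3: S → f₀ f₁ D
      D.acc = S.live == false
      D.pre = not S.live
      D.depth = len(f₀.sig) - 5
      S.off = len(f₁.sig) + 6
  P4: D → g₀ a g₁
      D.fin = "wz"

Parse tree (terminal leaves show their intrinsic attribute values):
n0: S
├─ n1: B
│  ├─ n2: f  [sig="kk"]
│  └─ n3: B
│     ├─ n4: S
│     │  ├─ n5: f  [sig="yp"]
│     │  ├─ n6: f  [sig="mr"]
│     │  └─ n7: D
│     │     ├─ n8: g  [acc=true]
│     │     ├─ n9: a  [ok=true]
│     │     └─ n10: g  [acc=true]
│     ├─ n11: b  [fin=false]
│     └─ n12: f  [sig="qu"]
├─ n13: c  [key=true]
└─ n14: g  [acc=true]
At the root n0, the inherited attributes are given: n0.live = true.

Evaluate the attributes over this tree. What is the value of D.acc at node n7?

false

1. n0.live = true  [given at root]
2. n1.pre = false  [false]
3. n1.key = true  [S.live == true]
4. n1.lim = -2  [-2]
5. n2.sig = "kk"  [terminal]
6. n3.pre = true  [B₀.pre == false]
7. n3.key = false  [B₀.lim > -2]
8. n3.lim = 1  [B₀.lim * -2 - 3]
9. n4.live = true  [B.key == false]
10. n5.sig = "yp"  [terminal]
11. n6.sig = "mr"  [terminal]
12. n7.acc = false  [S.live == false]
13. n7.pre = false  [not S.live]
14. n7.depth = -3  [len(f₀.sig) - 5]
15. n8.acc = true  [terminal]
16. n9.ok = true  [terminal]
17. n10.acc = true  [terminal]
18. n7.fin = "wz"  ["wz"]
19. n4.off = 8  [len(f₁.sig) + 6]
20. n11.fin = false  [terminal]
21. n12.sig = "qu"  [terminal]
22. n3.ok = 12  [B.lim + 11]
23. n1.ok = 17  [B₀.lim + 19]
24. n13.key = true  [terminal]
25. n14.acc = true  [terminal]
26. n0.off = -9  [-9]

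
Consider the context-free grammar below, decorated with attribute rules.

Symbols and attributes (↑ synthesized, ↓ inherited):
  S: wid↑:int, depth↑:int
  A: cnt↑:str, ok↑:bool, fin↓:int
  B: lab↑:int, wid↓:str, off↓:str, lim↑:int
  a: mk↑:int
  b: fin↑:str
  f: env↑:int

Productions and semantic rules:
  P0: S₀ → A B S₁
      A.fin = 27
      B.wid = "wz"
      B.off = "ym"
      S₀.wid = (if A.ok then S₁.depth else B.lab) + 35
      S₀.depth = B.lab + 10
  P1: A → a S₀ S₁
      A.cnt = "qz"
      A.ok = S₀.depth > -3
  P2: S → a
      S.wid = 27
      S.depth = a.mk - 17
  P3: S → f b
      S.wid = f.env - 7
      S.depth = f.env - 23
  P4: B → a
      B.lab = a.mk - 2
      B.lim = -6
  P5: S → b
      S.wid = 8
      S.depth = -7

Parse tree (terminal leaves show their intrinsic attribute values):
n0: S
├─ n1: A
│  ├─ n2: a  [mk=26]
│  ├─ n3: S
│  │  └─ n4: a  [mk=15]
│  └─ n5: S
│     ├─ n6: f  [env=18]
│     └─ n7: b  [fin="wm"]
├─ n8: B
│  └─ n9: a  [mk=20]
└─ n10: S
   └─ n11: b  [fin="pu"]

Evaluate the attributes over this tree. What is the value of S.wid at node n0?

28

1. n1.fin = 27  [27]
2. n2.mk = 26  [terminal]
3. n4.mk = 15  [terminal]
4. n3.wid = 27  [27]
5. n3.depth = -2  [a.mk - 17]
6. n6.env = 18  [terminal]
7. n7.fin = "wm"  [terminal]
8. n5.wid = 11  [f.env - 7]
9. n5.depth = -5  [f.env - 23]
10. n1.cnt = "qz"  ["qz"]
11. n1.ok = true  [S₀.depth > -3]
12. n8.wid = "wz"  ["wz"]
13. n8.off = "ym"  ["ym"]
14. n9.mk = 20  [terminal]
15. n8.lab = 18  [a.mk - 2]
16. n8.lim = -6  [-6]
17. n11.fin = "pu"  [terminal]
18. n10.wid = 8  [8]
19. n10.depth = -7  [-7]
20. n0.wid = 28  [(if A.ok then S₁.depth else B.lab) + 35]
21. n0.depth = 28  [B.lab + 10]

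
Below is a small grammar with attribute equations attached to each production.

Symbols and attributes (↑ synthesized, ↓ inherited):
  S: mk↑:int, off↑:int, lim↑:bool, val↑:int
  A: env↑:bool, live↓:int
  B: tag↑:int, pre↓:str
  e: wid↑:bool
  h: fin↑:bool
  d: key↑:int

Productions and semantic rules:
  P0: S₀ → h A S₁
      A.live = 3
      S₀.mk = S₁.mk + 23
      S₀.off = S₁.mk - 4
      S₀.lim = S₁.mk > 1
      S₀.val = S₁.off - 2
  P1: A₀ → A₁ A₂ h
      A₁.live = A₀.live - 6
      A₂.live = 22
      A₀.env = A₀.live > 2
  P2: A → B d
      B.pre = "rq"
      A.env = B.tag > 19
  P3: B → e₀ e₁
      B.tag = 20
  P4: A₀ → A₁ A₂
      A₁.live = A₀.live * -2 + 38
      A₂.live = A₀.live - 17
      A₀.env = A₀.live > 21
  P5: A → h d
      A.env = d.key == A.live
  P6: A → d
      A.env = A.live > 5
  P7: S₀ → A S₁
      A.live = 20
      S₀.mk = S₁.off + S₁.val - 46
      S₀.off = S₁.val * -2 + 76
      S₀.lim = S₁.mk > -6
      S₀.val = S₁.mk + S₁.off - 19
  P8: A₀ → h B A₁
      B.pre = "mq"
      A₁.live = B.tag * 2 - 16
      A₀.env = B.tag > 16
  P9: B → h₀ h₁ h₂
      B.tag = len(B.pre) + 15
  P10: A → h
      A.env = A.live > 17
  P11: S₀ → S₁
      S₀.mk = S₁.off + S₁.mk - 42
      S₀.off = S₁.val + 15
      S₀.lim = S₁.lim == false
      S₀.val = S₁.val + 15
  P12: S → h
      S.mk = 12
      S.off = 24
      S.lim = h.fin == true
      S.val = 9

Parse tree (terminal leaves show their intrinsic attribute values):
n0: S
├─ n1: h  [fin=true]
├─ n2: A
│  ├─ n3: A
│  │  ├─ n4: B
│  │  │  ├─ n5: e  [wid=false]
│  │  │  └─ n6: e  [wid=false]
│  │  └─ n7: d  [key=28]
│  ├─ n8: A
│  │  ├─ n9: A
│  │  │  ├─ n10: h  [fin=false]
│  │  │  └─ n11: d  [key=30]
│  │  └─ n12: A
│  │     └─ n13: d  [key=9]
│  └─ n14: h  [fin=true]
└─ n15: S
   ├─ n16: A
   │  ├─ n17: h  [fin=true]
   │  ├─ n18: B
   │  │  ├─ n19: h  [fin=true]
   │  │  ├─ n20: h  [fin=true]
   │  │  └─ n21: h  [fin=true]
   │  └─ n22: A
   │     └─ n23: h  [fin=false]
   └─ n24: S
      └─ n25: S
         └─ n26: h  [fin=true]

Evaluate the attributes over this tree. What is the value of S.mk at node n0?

1. n1.fin = true  [terminal]
2. n2.live = 3  [3]
3. n3.live = -3  [A₀.live - 6]
4. n4.pre = "rq"  ["rq"]
5. n5.wid = false  [terminal]
6. n6.wid = false  [terminal]
7. n4.tag = 20  [20]
8. n7.key = 28  [terminal]
9. n3.env = true  [B.tag > 19]
10. n8.live = 22  [22]
11. n9.live = -6  [A₀.live * -2 + 38]
12. n10.fin = false  [terminal]
13. n11.key = 30  [terminal]
14. n9.env = false  [d.key == A.live]
15. n12.live = 5  [A₀.live - 17]
16. n13.key = 9  [terminal]
17. n12.env = false  [A.live > 5]
18. n8.env = true  [A₀.live > 21]
19. n14.fin = true  [terminal]
20. n2.env = true  [A₀.live > 2]
21. n16.live = 20  [20]
22. n17.fin = true  [terminal]
23. n18.pre = "mq"  ["mq"]
24. n19.fin = true  [terminal]
25. n20.fin = true  [terminal]
26. n21.fin = true  [terminal]
27. n18.tag = 17  [len(B.pre) + 15]
28. n22.live = 18  [B.tag * 2 - 16]
29. n23.fin = false  [terminal]
30. n22.env = true  [A.live > 17]
31. n16.env = true  [B.tag > 16]
32. n26.fin = true  [terminal]
33. n25.mk = 12  [12]
34. n25.off = 24  [24]
35. n25.lim = true  [h.fin == true]
36. n25.val = 9  [9]
37. n24.mk = -6  [S₁.off + S₁.mk - 42]
38. n24.off = 24  [S₁.val + 15]
39. n24.lim = false  [S₁.lim == false]
40. n24.val = 24  [S₁.val + 15]
41. n15.mk = 2  [S₁.off + S₁.val - 46]
42. n15.off = 28  [S₁.val * -2 + 76]
43. n15.lim = false  [S₁.mk > -6]
44. n15.val = -1  [S₁.mk + S₁.off - 19]
45. n0.mk = 25  [S₁.mk + 23]
46. n0.off = -2  [S₁.mk - 4]
47. n0.lim = true  [S₁.mk > 1]
48. n0.val = 26  [S₁.off - 2]

25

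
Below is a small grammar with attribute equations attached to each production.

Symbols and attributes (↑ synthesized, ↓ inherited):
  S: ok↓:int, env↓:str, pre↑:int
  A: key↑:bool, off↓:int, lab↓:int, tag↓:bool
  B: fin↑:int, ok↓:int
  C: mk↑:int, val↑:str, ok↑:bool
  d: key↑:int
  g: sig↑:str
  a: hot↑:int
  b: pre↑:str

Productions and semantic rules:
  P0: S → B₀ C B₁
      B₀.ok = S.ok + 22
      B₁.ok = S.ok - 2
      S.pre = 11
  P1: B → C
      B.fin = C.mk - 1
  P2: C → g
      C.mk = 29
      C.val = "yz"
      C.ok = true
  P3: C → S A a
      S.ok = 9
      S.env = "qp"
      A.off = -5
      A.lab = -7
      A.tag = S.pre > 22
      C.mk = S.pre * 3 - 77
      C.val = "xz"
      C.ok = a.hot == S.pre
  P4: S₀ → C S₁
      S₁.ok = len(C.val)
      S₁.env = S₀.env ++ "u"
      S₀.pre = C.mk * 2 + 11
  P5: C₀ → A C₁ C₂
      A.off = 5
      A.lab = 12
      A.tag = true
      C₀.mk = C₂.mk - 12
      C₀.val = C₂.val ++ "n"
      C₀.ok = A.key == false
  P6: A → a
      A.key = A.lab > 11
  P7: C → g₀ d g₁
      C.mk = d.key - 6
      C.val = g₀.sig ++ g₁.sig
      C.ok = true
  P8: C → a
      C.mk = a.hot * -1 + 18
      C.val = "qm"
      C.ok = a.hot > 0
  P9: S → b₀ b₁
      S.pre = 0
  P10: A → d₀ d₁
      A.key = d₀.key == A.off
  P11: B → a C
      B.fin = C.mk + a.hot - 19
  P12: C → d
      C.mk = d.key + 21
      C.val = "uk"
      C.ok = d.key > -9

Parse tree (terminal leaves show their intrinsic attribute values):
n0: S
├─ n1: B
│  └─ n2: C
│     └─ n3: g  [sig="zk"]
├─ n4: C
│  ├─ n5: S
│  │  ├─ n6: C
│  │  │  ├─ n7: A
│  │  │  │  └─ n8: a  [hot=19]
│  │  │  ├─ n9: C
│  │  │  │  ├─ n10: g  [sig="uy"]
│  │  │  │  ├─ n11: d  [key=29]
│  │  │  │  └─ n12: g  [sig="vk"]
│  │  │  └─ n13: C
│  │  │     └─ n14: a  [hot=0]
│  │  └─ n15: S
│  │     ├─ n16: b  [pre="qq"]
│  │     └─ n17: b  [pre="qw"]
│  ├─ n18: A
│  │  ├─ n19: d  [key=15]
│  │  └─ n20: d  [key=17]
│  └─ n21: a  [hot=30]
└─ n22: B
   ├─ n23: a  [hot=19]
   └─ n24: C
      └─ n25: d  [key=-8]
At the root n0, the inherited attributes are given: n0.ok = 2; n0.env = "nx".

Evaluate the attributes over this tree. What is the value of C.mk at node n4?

1. n0.ok = 2  [given at root]
2. n0.env = "nx"  [given at root]
3. n1.ok = 24  [S.ok + 22]
4. n3.sig = "zk"  [terminal]
5. n2.mk = 29  [29]
6. n2.val = "yz"  ["yz"]
7. n2.ok = true  [true]
8. n1.fin = 28  [C.mk - 1]
9. n5.ok = 9  [9]
10. n5.env = "qp"  ["qp"]
11. n7.off = 5  [5]
12. n7.lab = 12  [12]
13. n7.tag = true  [true]
14. n8.hot = 19  [terminal]
15. n7.key = true  [A.lab > 11]
16. n10.sig = "uy"  [terminal]
17. n11.key = 29  [terminal]
18. n12.sig = "vk"  [terminal]
19. n9.mk = 23  [d.key - 6]
20. n9.val = "uyvk"  [g₀.sig ++ g₁.sig]
21. n9.ok = true  [true]
22. n14.hot = 0  [terminal]
23. n13.mk = 18  [a.hot * -1 + 18]
24. n13.val = "qm"  ["qm"]
25. n13.ok = false  [a.hot > 0]
26. n6.mk = 6  [C₂.mk - 12]
27. n6.val = "qmn"  [C₂.val ++ "n"]
28. n6.ok = false  [A.key == false]
29. n15.ok = 3  [len(C.val)]
30. n15.env = "qpu"  [S₀.env ++ "u"]
31. n16.pre = "qq"  [terminal]
32. n17.pre = "qw"  [terminal]
33. n15.pre = 0  [0]
34. n5.pre = 23  [C.mk * 2 + 11]
35. n18.off = -5  [-5]
36. n18.lab = -7  [-7]
37. n18.tag = true  [S.pre > 22]
38. n19.key = 15  [terminal]
39. n20.key = 17  [terminal]
40. n18.key = false  [d₀.key == A.off]
41. n21.hot = 30  [terminal]
42. n4.mk = -8  [S.pre * 3 - 77]
43. n4.val = "xz"  ["xz"]
44. n4.ok = false  [a.hot == S.pre]
45. n22.ok = 0  [S.ok - 2]
46. n23.hot = 19  [terminal]
47. n25.key = -8  [terminal]
48. n24.mk = 13  [d.key + 21]
49. n24.val = "uk"  ["uk"]
50. n24.ok = true  [d.key > -9]
51. n22.fin = 13  [C.mk + a.hot - 19]
52. n0.pre = 11  [11]

-8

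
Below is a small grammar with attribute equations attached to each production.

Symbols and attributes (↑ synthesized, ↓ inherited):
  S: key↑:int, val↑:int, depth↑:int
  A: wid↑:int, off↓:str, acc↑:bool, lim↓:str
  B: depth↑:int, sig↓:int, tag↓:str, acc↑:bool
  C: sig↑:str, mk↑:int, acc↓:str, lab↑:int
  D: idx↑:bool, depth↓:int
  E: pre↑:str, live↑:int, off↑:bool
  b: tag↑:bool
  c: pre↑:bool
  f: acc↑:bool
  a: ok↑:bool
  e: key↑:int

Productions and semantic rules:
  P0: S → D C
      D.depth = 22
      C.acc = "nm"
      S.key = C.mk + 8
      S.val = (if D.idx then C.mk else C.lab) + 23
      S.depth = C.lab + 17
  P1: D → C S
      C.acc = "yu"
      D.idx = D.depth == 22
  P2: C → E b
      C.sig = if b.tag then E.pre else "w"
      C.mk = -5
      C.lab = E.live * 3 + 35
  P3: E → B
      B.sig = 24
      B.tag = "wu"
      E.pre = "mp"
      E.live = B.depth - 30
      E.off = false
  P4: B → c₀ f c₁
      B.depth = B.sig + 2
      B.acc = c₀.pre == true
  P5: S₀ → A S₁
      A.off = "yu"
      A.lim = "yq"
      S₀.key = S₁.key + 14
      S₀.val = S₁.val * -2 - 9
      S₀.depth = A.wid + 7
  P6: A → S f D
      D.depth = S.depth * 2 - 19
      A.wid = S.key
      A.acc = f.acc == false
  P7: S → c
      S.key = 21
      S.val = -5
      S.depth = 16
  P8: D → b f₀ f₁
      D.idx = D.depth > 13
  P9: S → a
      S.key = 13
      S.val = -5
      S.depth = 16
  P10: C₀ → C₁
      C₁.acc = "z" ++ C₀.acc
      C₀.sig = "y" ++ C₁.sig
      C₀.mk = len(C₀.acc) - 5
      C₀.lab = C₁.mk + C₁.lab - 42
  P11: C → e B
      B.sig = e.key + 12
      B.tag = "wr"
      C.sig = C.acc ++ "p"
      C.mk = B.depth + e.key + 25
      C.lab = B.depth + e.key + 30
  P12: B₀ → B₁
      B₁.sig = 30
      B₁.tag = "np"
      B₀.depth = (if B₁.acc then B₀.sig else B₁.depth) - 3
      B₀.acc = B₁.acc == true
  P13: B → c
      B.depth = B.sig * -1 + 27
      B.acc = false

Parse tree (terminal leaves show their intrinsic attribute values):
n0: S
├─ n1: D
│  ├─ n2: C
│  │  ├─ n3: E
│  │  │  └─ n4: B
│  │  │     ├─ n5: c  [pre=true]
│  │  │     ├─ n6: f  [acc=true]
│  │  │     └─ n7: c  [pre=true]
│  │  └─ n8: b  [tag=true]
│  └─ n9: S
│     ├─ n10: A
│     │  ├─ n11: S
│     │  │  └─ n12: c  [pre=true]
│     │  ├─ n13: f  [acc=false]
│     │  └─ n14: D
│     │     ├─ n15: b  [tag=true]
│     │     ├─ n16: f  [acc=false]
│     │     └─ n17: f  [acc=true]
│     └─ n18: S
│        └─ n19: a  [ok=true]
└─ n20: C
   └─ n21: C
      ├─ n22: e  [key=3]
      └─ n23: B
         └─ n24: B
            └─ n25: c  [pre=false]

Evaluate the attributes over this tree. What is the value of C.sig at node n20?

1. n1.depth = 22  [22]
2. n2.acc = "yu"  ["yu"]
3. n4.sig = 24  [24]
4. n4.tag = "wu"  ["wu"]
5. n5.pre = true  [terminal]
6. n6.acc = true  [terminal]
7. n7.pre = true  [terminal]
8. n4.depth = 26  [B.sig + 2]
9. n4.acc = true  [c₀.pre == true]
10. n3.pre = "mp"  ["mp"]
11. n3.live = -4  [B.depth - 30]
12. n3.off = false  [false]
13. n8.tag = true  [terminal]
14. n2.sig = "mp"  [if b.tag then E.pre else "w"]
15. n2.mk = -5  [-5]
16. n2.lab = 23  [E.live * 3 + 35]
17. n10.off = "yu"  ["yu"]
18. n10.lim = "yq"  ["yq"]
19. n12.pre = true  [terminal]
20. n11.key = 21  [21]
21. n11.val = -5  [-5]
22. n11.depth = 16  [16]
23. n13.acc = false  [terminal]
24. n14.depth = 13  [S.depth * 2 - 19]
25. n15.tag = true  [terminal]
26. n16.acc = false  [terminal]
27. n17.acc = true  [terminal]
28. n14.idx = false  [D.depth > 13]
29. n10.wid = 21  [S.key]
30. n10.acc = true  [f.acc == false]
31. n19.ok = true  [terminal]
32. n18.key = 13  [13]
33. n18.val = -5  [-5]
34. n18.depth = 16  [16]
35. n9.key = 27  [S₁.key + 14]
36. n9.val = 1  [S₁.val * -2 - 9]
37. n9.depth = 28  [A.wid + 7]
38. n1.idx = true  [D.depth == 22]
39. n20.acc = "nm"  ["nm"]
40. n21.acc = "znm"  ["z" ++ C₀.acc]
41. n22.key = 3  [terminal]
42. n23.sig = 15  [e.key + 12]
43. n23.tag = "wr"  ["wr"]
44. n24.sig = 30  [30]
45. n24.tag = "np"  ["np"]
46. n25.pre = false  [terminal]
47. n24.depth = -3  [B.sig * -1 + 27]
48. n24.acc = false  [false]
49. n23.depth = -6  [(if B₁.acc then B₀.sig else B₁.depth) - 3]
50. n23.acc = false  [B₁.acc == true]
51. n21.sig = "znmp"  [C.acc ++ "p"]
52. n21.mk = 22  [B.depth + e.key + 25]
53. n21.lab = 27  [B.depth + e.key + 30]
54. n20.sig = "yznmp"  ["y" ++ C₁.sig]
55. n20.mk = -3  [len(C₀.acc) - 5]
56. n20.lab = 7  [C₁.mk + C₁.lab - 42]
57. n0.key = 5  [C.mk + 8]
58. n0.val = 20  [(if D.idx then C.mk else C.lab) + 23]
59. n0.depth = 24  [C.lab + 17]

"yznmp"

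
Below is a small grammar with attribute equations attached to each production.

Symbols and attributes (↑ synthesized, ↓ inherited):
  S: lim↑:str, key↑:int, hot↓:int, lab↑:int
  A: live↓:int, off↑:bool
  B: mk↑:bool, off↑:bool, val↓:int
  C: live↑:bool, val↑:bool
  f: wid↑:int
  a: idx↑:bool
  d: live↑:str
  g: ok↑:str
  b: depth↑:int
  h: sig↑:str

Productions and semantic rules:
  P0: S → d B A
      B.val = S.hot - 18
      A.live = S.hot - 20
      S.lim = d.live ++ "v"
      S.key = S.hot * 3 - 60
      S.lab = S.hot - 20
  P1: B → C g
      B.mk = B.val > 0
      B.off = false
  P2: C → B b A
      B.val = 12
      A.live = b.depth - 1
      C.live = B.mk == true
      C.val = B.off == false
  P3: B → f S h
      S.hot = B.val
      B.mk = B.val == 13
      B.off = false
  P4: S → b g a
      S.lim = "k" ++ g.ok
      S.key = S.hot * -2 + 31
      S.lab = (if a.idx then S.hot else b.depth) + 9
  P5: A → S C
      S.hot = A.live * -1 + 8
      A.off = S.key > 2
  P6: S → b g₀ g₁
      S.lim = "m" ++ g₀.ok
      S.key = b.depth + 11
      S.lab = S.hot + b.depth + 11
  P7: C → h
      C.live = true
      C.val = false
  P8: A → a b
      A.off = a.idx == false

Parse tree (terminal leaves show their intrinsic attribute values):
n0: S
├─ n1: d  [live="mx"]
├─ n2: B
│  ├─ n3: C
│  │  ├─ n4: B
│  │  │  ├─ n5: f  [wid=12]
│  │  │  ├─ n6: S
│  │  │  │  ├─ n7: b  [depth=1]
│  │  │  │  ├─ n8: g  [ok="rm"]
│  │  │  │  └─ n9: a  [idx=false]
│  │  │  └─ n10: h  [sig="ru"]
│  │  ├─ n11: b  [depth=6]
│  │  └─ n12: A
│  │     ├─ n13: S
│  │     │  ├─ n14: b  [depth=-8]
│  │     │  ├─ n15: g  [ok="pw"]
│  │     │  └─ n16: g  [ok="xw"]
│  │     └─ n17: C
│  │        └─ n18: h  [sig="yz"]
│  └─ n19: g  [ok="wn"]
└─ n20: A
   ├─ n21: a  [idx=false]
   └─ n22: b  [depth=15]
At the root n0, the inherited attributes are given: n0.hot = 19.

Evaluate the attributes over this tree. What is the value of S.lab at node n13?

1. n0.hot = 19  [given at root]
2. n1.live = "mx"  [terminal]
3. n2.val = 1  [S.hot - 18]
4. n4.val = 12  [12]
5. n5.wid = 12  [terminal]
6. n6.hot = 12  [B.val]
7. n7.depth = 1  [terminal]
8. n8.ok = "rm"  [terminal]
9. n9.idx = false  [terminal]
10. n6.lim = "krm"  ["k" ++ g.ok]
11. n6.key = 7  [S.hot * -2 + 31]
12. n6.lab = 10  [(if a.idx then S.hot else b.depth) + 9]
13. n10.sig = "ru"  [terminal]
14. n4.mk = false  [B.val == 13]
15. n4.off = false  [false]
16. n11.depth = 6  [terminal]
17. n12.live = 5  [b.depth - 1]
18. n13.hot = 3  [A.live * -1 + 8]
19. n14.depth = -8  [terminal]
20. n15.ok = "pw"  [terminal]
21. n16.ok = "xw"  [terminal]
22. n13.lim = "mpw"  ["m" ++ g₀.ok]
23. n13.key = 3  [b.depth + 11]
24. n13.lab = 6  [S.hot + b.depth + 11]
25. n18.sig = "yz"  [terminal]
26. n17.live = true  [true]
27. n17.val = false  [false]
28. n12.off = true  [S.key > 2]
29. n3.live = false  [B.mk == true]
30. n3.val = true  [B.off == false]
31. n19.ok = "wn"  [terminal]
32. n2.mk = true  [B.val > 0]
33. n2.off = false  [false]
34. n20.live = -1  [S.hot - 20]
35. n21.idx = false  [terminal]
36. n22.depth = 15  [terminal]
37. n20.off = true  [a.idx == false]
38. n0.lim = "mxv"  [d.live ++ "v"]
39. n0.key = -3  [S.hot * 3 - 60]
40. n0.lab = -1  [S.hot - 20]

6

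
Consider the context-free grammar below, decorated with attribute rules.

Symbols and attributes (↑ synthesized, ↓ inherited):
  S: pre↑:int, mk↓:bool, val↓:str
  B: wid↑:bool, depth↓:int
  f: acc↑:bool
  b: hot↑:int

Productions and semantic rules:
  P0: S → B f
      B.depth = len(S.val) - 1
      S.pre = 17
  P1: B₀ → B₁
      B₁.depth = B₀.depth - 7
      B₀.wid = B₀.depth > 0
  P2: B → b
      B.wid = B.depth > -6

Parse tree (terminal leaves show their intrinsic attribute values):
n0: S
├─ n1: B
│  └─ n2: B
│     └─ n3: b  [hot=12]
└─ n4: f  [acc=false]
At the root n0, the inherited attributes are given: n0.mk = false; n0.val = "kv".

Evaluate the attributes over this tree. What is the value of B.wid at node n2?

false

1. n0.mk = false  [given at root]
2. n0.val = "kv"  [given at root]
3. n1.depth = 1  [len(S.val) - 1]
4. n2.depth = -6  [B₀.depth - 7]
5. n3.hot = 12  [terminal]
6. n2.wid = false  [B.depth > -6]
7. n1.wid = true  [B₀.depth > 0]
8. n4.acc = false  [terminal]
9. n0.pre = 17  [17]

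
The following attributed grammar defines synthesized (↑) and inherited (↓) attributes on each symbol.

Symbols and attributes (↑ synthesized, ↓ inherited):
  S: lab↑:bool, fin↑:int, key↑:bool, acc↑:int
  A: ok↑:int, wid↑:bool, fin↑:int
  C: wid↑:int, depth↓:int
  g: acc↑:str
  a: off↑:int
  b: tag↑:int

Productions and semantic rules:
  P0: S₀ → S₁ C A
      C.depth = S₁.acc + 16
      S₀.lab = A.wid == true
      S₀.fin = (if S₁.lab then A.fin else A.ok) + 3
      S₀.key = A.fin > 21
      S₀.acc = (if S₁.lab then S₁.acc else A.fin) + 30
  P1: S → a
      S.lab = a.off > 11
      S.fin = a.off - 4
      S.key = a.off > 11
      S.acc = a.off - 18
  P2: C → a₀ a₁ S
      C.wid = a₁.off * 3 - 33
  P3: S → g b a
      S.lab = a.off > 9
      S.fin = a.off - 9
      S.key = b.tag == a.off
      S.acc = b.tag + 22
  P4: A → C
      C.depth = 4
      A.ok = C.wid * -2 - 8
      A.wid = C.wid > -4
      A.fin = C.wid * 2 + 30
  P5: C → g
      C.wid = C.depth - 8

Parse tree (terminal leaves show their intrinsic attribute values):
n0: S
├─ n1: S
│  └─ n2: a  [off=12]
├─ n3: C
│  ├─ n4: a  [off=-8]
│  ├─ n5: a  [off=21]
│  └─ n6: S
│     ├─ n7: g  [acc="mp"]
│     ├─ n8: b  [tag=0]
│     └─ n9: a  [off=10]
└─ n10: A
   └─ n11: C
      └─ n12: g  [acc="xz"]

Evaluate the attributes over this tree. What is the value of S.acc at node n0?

1. n2.off = 12  [terminal]
2. n1.lab = true  [a.off > 11]
3. n1.fin = 8  [a.off - 4]
4. n1.key = true  [a.off > 11]
5. n1.acc = -6  [a.off - 18]
6. n3.depth = 10  [S₁.acc + 16]
7. n4.off = -8  [terminal]
8. n5.off = 21  [terminal]
9. n7.acc = "mp"  [terminal]
10. n8.tag = 0  [terminal]
11. n9.off = 10  [terminal]
12. n6.lab = true  [a.off > 9]
13. n6.fin = 1  [a.off - 9]
14. n6.key = false  [b.tag == a.off]
15. n6.acc = 22  [b.tag + 22]
16. n3.wid = 30  [a₁.off * 3 - 33]
17. n11.depth = 4  [4]
18. n12.acc = "xz"  [terminal]
19. n11.wid = -4  [C.depth - 8]
20. n10.ok = 0  [C.wid * -2 - 8]
21. n10.wid = false  [C.wid > -4]
22. n10.fin = 22  [C.wid * 2 + 30]
23. n0.lab = false  [A.wid == true]
24. n0.fin = 25  [(if S₁.lab then A.fin else A.ok) + 3]
25. n0.key = true  [A.fin > 21]
26. n0.acc = 24  [(if S₁.lab then S₁.acc else A.fin) + 30]

24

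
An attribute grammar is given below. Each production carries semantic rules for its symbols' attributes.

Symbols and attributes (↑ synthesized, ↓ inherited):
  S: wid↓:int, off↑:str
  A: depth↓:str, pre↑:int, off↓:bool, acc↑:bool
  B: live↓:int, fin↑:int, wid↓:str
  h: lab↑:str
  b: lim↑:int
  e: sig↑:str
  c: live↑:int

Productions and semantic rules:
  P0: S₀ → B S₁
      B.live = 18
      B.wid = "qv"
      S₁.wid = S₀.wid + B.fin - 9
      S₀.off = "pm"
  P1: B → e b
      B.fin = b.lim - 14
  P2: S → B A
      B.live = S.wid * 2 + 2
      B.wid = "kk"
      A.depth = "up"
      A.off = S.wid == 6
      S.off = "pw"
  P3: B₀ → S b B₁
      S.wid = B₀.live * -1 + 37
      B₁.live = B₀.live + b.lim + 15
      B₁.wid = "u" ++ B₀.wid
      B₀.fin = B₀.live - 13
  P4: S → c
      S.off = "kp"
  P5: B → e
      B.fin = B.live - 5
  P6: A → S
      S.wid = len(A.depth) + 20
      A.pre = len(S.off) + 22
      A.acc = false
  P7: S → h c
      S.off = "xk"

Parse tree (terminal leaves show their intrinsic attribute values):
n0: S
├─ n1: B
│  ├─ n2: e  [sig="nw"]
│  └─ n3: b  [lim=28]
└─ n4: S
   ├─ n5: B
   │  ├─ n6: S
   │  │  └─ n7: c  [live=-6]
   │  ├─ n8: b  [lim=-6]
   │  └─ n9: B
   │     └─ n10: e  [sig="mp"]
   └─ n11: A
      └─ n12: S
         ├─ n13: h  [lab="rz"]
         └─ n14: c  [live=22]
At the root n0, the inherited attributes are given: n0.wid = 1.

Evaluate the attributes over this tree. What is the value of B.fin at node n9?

18

1. n0.wid = 1  [given at root]
2. n1.live = 18  [18]
3. n1.wid = "qv"  ["qv"]
4. n2.sig = "nw"  [terminal]
5. n3.lim = 28  [terminal]
6. n1.fin = 14  [b.lim - 14]
7. n4.wid = 6  [S₀.wid + B.fin - 9]
8. n5.live = 14  [S.wid * 2 + 2]
9. n5.wid = "kk"  ["kk"]
10. n6.wid = 23  [B₀.live * -1 + 37]
11. n7.live = -6  [terminal]
12. n6.off = "kp"  ["kp"]
13. n8.lim = -6  [terminal]
14. n9.live = 23  [B₀.live + b.lim + 15]
15. n9.wid = "ukk"  ["u" ++ B₀.wid]
16. n10.sig = "mp"  [terminal]
17. n9.fin = 18  [B.live - 5]
18. n5.fin = 1  [B₀.live - 13]
19. n11.depth = "up"  ["up"]
20. n11.off = true  [S.wid == 6]
21. n12.wid = 22  [len(A.depth) + 20]
22. n13.lab = "rz"  [terminal]
23. n14.live = 22  [terminal]
24. n12.off = "xk"  ["xk"]
25. n11.pre = 24  [len(S.off) + 22]
26. n11.acc = false  [false]
27. n4.off = "pw"  ["pw"]
28. n0.off = "pm"  ["pm"]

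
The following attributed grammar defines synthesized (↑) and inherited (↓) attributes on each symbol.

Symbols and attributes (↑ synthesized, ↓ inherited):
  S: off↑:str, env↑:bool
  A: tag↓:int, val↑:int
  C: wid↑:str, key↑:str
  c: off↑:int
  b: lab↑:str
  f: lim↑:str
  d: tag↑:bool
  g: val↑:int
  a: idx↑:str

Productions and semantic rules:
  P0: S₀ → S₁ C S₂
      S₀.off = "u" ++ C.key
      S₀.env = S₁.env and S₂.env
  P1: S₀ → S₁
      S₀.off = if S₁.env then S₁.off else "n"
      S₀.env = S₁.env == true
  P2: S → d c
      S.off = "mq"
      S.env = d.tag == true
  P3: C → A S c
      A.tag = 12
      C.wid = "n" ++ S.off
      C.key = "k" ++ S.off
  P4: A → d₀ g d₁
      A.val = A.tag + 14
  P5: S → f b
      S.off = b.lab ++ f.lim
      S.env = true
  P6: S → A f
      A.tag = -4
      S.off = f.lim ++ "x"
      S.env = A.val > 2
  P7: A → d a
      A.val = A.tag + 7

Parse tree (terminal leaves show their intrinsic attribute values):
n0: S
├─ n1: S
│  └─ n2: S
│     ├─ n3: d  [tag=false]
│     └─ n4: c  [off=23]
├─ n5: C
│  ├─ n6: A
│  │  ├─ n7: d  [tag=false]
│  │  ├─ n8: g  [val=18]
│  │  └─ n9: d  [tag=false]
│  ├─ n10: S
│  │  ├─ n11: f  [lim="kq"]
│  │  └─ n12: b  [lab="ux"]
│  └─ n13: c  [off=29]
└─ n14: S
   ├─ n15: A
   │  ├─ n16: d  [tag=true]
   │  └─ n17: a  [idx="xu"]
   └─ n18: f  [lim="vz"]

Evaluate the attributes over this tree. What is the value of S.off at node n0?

1. n3.tag = false  [terminal]
2. n4.off = 23  [terminal]
3. n2.off = "mq"  ["mq"]
4. n2.env = false  [d.tag == true]
5. n1.off = "n"  [if S₁.env then S₁.off else "n"]
6. n1.env = false  [S₁.env == true]
7. n6.tag = 12  [12]
8. n7.tag = false  [terminal]
9. n8.val = 18  [terminal]
10. n9.tag = false  [terminal]
11. n6.val = 26  [A.tag + 14]
12. n11.lim = "kq"  [terminal]
13. n12.lab = "ux"  [terminal]
14. n10.off = "uxkq"  [b.lab ++ f.lim]
15. n10.env = true  [true]
16. n13.off = 29  [terminal]
17. n5.wid = "nuxkq"  ["n" ++ S.off]
18. n5.key = "kuxkq"  ["k" ++ S.off]
19. n15.tag = -4  [-4]
20. n16.tag = true  [terminal]
21. n17.idx = "xu"  [terminal]
22. n15.val = 3  [A.tag + 7]
23. n18.lim = "vz"  [terminal]
24. n14.off = "vzx"  [f.lim ++ "x"]
25. n14.env = true  [A.val > 2]
26. n0.off = "ukuxkq"  ["u" ++ C.key]
27. n0.env = false  [S₁.env and S₂.env]

"ukuxkq"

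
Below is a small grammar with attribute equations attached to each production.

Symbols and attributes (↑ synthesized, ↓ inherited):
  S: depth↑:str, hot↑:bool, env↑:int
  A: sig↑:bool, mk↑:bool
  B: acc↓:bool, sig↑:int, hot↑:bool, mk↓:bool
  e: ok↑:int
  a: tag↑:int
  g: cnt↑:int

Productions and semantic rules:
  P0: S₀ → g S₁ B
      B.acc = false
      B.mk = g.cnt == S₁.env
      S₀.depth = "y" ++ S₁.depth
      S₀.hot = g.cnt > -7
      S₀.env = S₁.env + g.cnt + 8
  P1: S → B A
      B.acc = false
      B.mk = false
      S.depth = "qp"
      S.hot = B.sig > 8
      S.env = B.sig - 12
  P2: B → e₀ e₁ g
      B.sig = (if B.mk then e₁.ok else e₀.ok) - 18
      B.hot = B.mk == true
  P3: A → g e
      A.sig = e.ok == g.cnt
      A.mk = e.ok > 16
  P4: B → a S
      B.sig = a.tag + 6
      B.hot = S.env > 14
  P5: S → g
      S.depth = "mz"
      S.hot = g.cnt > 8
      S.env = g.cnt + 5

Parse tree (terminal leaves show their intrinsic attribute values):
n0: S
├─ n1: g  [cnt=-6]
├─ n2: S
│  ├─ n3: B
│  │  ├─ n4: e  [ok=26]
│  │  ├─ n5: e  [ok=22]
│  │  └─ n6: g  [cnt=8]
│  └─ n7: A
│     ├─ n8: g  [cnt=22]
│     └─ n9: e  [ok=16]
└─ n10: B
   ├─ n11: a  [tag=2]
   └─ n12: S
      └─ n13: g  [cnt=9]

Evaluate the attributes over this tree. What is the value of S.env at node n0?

-2

1. n1.cnt = -6  [terminal]
2. n3.acc = false  [false]
3. n3.mk = false  [false]
4. n4.ok = 26  [terminal]
5. n5.ok = 22  [terminal]
6. n6.cnt = 8  [terminal]
7. n3.sig = 8  [(if B.mk then e₁.ok else e₀.ok) - 18]
8. n3.hot = false  [B.mk == true]
9. n8.cnt = 22  [terminal]
10. n9.ok = 16  [terminal]
11. n7.sig = false  [e.ok == g.cnt]
12. n7.mk = false  [e.ok > 16]
13. n2.depth = "qp"  ["qp"]
14. n2.hot = false  [B.sig > 8]
15. n2.env = -4  [B.sig - 12]
16. n10.acc = false  [false]
17. n10.mk = false  [g.cnt == S₁.env]
18. n11.tag = 2  [terminal]
19. n13.cnt = 9  [terminal]
20. n12.depth = "mz"  ["mz"]
21. n12.hot = true  [g.cnt > 8]
22. n12.env = 14  [g.cnt + 5]
23. n10.sig = 8  [a.tag + 6]
24. n10.hot = false  [S.env > 14]
25. n0.depth = "yqp"  ["y" ++ S₁.depth]
26. n0.hot = true  [g.cnt > -7]
27. n0.env = -2  [S₁.env + g.cnt + 8]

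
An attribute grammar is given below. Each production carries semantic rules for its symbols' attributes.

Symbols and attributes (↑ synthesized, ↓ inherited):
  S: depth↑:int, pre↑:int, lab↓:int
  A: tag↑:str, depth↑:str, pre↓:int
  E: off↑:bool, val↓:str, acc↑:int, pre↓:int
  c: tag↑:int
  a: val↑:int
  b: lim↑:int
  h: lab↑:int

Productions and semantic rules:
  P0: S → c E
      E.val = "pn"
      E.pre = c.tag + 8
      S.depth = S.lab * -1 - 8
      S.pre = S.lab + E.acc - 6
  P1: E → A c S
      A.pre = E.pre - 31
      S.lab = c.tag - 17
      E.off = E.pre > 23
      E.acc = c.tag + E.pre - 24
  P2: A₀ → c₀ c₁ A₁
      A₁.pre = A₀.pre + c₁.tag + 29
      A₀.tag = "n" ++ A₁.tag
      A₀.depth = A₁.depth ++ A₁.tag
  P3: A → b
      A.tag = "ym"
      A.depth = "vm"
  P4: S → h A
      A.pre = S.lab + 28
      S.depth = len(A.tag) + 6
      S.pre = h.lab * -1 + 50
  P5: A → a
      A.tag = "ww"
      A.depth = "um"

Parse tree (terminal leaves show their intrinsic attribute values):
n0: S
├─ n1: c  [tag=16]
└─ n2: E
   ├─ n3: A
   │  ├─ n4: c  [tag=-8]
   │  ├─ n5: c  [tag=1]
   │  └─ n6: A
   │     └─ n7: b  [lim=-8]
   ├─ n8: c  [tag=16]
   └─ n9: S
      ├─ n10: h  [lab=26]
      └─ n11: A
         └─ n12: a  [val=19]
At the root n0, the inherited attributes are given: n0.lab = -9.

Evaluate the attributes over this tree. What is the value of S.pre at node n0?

1. n0.lab = -9  [given at root]
2. n1.tag = 16  [terminal]
3. n2.val = "pn"  ["pn"]
4. n2.pre = 24  [c.tag + 8]
5. n3.pre = -7  [E.pre - 31]
6. n4.tag = -8  [terminal]
7. n5.tag = 1  [terminal]
8. n6.pre = 23  [A₀.pre + c₁.tag + 29]
9. n7.lim = -8  [terminal]
10. n6.tag = "ym"  ["ym"]
11. n6.depth = "vm"  ["vm"]
12. n3.tag = "nym"  ["n" ++ A₁.tag]
13. n3.depth = "vmym"  [A₁.depth ++ A₁.tag]
14. n8.tag = 16  [terminal]
15. n9.lab = -1  [c.tag - 17]
16. n10.lab = 26  [terminal]
17. n11.pre = 27  [S.lab + 28]
18. n12.val = 19  [terminal]
19. n11.tag = "ww"  ["ww"]
20. n11.depth = "um"  ["um"]
21. n9.depth = 8  [len(A.tag) + 6]
22. n9.pre = 24  [h.lab * -1 + 50]
23. n2.off = true  [E.pre > 23]
24. n2.acc = 16  [c.tag + E.pre - 24]
25. n0.depth = 1  [S.lab * -1 - 8]
26. n0.pre = 1  [S.lab + E.acc - 6]

1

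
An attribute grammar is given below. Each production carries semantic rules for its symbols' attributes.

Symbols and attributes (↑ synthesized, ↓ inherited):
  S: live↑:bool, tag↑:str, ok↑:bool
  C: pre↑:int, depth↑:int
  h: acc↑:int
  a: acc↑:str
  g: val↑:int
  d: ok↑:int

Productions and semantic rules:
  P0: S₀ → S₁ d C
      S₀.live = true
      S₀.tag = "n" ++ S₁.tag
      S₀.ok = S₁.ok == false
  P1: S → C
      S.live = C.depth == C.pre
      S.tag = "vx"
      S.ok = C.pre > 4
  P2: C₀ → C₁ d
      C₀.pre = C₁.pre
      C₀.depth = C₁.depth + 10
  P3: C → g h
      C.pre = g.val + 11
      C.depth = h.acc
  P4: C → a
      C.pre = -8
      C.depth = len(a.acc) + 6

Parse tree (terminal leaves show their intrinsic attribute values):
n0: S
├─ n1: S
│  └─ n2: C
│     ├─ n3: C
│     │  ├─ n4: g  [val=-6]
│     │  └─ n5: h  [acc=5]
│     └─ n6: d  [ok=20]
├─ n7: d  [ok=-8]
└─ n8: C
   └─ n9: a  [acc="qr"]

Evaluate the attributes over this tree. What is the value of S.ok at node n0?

false

1. n4.val = -6  [terminal]
2. n5.acc = 5  [terminal]
3. n3.pre = 5  [g.val + 11]
4. n3.depth = 5  [h.acc]
5. n6.ok = 20  [terminal]
6. n2.pre = 5  [C₁.pre]
7. n2.depth = 15  [C₁.depth + 10]
8. n1.live = false  [C.depth == C.pre]
9. n1.tag = "vx"  ["vx"]
10. n1.ok = true  [C.pre > 4]
11. n7.ok = -8  [terminal]
12. n9.acc = "qr"  [terminal]
13. n8.pre = -8  [-8]
14. n8.depth = 8  [len(a.acc) + 6]
15. n0.live = true  [true]
16. n0.tag = "nvx"  ["n" ++ S₁.tag]
17. n0.ok = false  [S₁.ok == false]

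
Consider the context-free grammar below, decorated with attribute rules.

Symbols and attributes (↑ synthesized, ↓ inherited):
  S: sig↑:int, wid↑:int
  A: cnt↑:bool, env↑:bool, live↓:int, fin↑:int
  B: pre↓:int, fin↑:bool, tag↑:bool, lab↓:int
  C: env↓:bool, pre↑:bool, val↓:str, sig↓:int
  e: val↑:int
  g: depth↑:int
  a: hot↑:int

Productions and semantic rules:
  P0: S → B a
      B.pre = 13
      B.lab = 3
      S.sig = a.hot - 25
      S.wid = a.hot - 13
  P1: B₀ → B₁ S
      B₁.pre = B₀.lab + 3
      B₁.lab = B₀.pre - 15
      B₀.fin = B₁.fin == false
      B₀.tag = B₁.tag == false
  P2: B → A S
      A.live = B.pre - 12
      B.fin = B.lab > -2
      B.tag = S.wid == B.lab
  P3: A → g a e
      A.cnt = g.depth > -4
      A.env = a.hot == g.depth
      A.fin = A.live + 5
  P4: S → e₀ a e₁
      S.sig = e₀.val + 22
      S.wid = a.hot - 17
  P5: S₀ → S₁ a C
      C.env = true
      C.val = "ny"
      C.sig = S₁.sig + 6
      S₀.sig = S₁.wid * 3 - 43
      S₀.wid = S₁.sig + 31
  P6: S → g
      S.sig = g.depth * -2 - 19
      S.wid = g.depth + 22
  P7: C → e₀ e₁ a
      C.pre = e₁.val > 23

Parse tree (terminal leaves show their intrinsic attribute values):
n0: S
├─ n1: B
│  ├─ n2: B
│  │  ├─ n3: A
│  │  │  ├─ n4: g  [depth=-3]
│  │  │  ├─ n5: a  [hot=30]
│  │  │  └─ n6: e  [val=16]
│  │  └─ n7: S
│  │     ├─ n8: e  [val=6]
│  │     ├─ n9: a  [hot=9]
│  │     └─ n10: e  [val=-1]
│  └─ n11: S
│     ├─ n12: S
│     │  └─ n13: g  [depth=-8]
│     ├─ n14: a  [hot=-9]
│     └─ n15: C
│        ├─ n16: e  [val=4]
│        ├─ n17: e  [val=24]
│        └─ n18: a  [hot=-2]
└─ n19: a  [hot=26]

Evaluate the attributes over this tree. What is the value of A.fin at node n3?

1. n1.pre = 13  [13]
2. n1.lab = 3  [3]
3. n2.pre = 6  [B₀.lab + 3]
4. n2.lab = -2  [B₀.pre - 15]
5. n3.live = -6  [B.pre - 12]
6. n4.depth = -3  [terminal]
7. n5.hot = 30  [terminal]
8. n6.val = 16  [terminal]
9. n3.cnt = true  [g.depth > -4]
10. n3.env = false  [a.hot == g.depth]
11. n3.fin = -1  [A.live + 5]
12. n8.val = 6  [terminal]
13. n9.hot = 9  [terminal]
14. n10.val = -1  [terminal]
15. n7.sig = 28  [e₀.val + 22]
16. n7.wid = -8  [a.hot - 17]
17. n2.fin = false  [B.lab > -2]
18. n2.tag = false  [S.wid == B.lab]
19. n13.depth = -8  [terminal]
20. n12.sig = -3  [g.depth * -2 - 19]
21. n12.wid = 14  [g.depth + 22]
22. n14.hot = -9  [terminal]
23. n15.env = true  [true]
24. n15.val = "ny"  ["ny"]
25. n15.sig = 3  [S₁.sig + 6]
26. n16.val = 4  [terminal]
27. n17.val = 24  [terminal]
28. n18.hot = -2  [terminal]
29. n15.pre = true  [e₁.val > 23]
30. n11.sig = -1  [S₁.wid * 3 - 43]
31. n11.wid = 28  [S₁.sig + 31]
32. n1.fin = true  [B₁.fin == false]
33. n1.tag = true  [B₁.tag == false]
34. n19.hot = 26  [terminal]
35. n0.sig = 1  [a.hot - 25]
36. n0.wid = 13  [a.hot - 13]

-1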